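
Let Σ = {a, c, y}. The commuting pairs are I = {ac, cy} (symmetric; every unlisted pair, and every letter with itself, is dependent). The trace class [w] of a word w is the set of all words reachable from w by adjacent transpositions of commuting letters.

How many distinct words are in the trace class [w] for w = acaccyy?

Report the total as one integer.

35

0(a) covers ∅
1(c) covers ∅
2(a) covers 0:a
3(c) covers 1:c
4(c) covers 3:c
5(y) covers 2:a
6(y) covers 5:y
floor of heap: 0:a, 1:c
completions by unplaced set U, small U first (add the entries for U minus each lowest piece of U):
  |U|=1: {4}:1  {6}:1
  |U|=2: {3,4}:1  {4,6}:2  {5,6}:1
  |U|=3: {1,3,4}:1  {2,5,6}:1  {3,4,6}:3  {4,5,6}:3
  |U|=4: {0,2,5,6}:1  {1,3,4,6}:4  {2,4,5,6}:4  {3,4,5,6}:6
  |U|=5: {0,2,4,5,6}:5  {1,3,4,5,6}:10  {2,3,4,5,6}:10
  start at 0(a): 20
  start at 1(c): 15
sum over floor = 35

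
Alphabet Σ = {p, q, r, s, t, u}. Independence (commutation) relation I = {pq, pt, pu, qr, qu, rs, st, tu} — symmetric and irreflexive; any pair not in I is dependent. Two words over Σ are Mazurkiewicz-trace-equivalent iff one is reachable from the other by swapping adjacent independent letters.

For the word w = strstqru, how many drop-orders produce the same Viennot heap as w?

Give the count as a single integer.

drop 0:s onto floor
drop 1:t onto floor
drop 2:r onto {1:t}
drop 3:s onto {0:s}
drop 4:t onto {2:r}
drop 5:q onto {3:s, 4:t}
drop 6:r onto {4:t}
drop 7:u onto {3:s, 6:r}
ground layer = {0:s, 1:t}
drop-orders for the pieces not yet dropped (sum over which currently-grounded one goes next):
  1 to go: {5} 1  {7} 1
  2 to go: {5,7} 2  {6,7} 1
  3 to go: {3,5,7} 2  {5,6,7} 3
  4 to go: {0,3,5,7} 2  {3,5,6,7} 5  {4,5,6,7} 3
  5 to go: {0,3,5,6,7} 7  {2,4,5,6,7} 3  {3,4,5,6,7} 8
  6 to go: {0,3,4,5,6,7} 15  {1,2,4,5,6,7} 3  {2,3,4,5,6,7} 11
  if 0:s drops first: 14 orders
  if 1:t drops first: 26 orders
heap linearizations: 40

40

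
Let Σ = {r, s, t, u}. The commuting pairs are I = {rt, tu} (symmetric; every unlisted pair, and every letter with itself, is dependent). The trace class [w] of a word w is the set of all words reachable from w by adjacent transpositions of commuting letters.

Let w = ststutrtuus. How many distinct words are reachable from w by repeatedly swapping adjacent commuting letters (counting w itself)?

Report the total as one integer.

piece 0:s — minimal
piece 1:t rests on {0:s}
piece 2:s rests on {1:t}
piece 3:t rests on {2:s}
piece 4:u rests on {2:s}
piece 5:t rests on {3:t}
piece 6:r rests on {4:u}
piece 7:t rests on {5:t}
piece 8:u rests on {6:r}
piece 9:u rests on {8:u}
piece 10:s rests on {7:t, 9:u}
minimal pieces: {0:s}
ways to finish when only these pieces remain (= sum over removing one remaining piece with nothing left below it):
  1 left: {10}→1
  2 left: {7,10}→1  {9,10}→1
  3 left: {5,7,10}→1  {7,9,10}→2  {8,9,10}→1
  4 left: {3,5,7,10}→1  {5,7,9,10}→3  {6,8,9,10}→1  {7,8,9,10}→3
  5 left: {3,5,7,9,10}→4  {4,6,8,9,10}→1  {5,7,8,9,10}→6  {6,7,8,9,10}→4
  6 left: {3,5,7,8,9,10}→10  {4,6,7,8,9,10}→5  {5,6,7,8,9,10}→10
  7 left: {3,5,6,7,8,9,10}→20  {4,5,6,7,8,9,10}→15
  8 left: {3,4,5,6,7,8,9,10}→35
  9 left: {2,3,4,5,6,7,8,9,10}→35
  placing 0:s first → 35 extensions

35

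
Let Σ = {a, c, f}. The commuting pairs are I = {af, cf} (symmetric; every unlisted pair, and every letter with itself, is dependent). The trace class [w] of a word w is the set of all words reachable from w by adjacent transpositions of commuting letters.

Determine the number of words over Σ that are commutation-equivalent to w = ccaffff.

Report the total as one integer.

35

drop 0:c onto floor
drop 1:c onto {0:c}
drop 2:a onto {1:c}
drop 3:f onto floor
drop 4:f onto {3:f}
drop 5:f onto {4:f}
drop 6:f onto {5:f}
ground layer = {0:c, 3:f}
drop-orders for the pieces not yet dropped (sum over which currently-grounded one goes next):
  1 to go: {2} 1  {6} 1
  2 to go: {1,2} 1  {2,6} 2  {5,6} 1
  3 to go: {0,1,2} 1  {1,2,6} 3  {2,5,6} 3  {4,5,6} 1
  4 to go: {0,1,2,6} 4  {1,2,5,6} 6  {2,4,5,6} 4  {3,4,5,6} 1
  5 to go: {0,1,2,5,6} 10  {1,2,4,5,6} 10  {2,3,4,5,6} 5
  if 0:c drops first: 15 orders
  if 3:f drops first: 20 orders
heap linearizations: 35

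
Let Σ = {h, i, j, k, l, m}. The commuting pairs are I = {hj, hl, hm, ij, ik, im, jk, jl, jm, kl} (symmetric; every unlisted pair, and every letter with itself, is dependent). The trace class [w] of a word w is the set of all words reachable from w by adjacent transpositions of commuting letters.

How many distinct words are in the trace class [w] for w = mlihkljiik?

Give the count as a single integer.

160

0(m) covers ∅
1(l) covers 0:m
2(i) covers 1:l
3(h) covers 2:i
4(k) covers 3:h
5(l) covers 2:i
6(j) covers ∅
7(i) covers 3:h, 5:l
8(i) covers 7:i
9(k) covers 4:k
floor of heap: 0:m, 6:j
completions by unplaced set U, small U first (add the entries for U minus each lowest piece of U):
  |U|=1: {6}:1  {8}:1  {9}:1
  |U|=2: {4,9}:1  {6,8}:2  {6,9}:2  {7,8}:1  {8,9}:2
  |U|=3: {4,6,9}:3  {4,8,9}:3  {5,7,8}:1  {6,7,8}:3  {6,8,9}:6  {7,8,9}:3
  |U|=4: {4,6,8,9}:12  {4,7,8,9}:6  {5,6,7,8}:4  {5,7,8,9}:4  {6,7,8,9}:12
  |U|=5: {3,4,7,8,9}:6  {4,5,7,8,9}:10  {4,6,7,8,9}:30  {5,6,7,8,9}:20
  |U|=6: {3,4,5,7,8,9}:16  {3,4,6,7,8,9}:36  {4,5,6,7,8,9}:60
  |U|=7: {2,3,4,5,7,8,9}:16  {3,4,5,6,7,8,9}:112
  |U|=8: {1,2,3,4,5,7,8,9}:16  {2,3,4,5,6,7,8,9}:128
  start at 0(m): 144
  start at 6(j): 16
sum over floor = 160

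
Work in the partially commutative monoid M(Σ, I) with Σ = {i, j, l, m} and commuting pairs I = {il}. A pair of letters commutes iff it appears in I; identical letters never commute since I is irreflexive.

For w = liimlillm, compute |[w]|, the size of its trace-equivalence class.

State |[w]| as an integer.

piece 0:l — minimal
piece 1:i — minimal
piece 2:i rests on {1:i}
piece 3:m rests on {0:l, 2:i}
piece 4:l rests on {3:m}
piece 5:i rests on {3:m}
piece 6:l rests on {4:l}
piece 7:l rests on {6:l}
piece 8:m rests on {5:i, 7:l}
minimal pieces: {0:l, 1:i}
ways to finish when only these pieces remain (= sum over removing one remaining piece with nothing left below it):
  1 left: {8}→1
  2 left: {5,8}→1  {7,8}→1
  3 left: {5,7,8}→2  {6,7,8}→1
  4 left: {4,6,7,8}→1  {5,6,7,8}→3
  5 left: {4,5,6,7,8}→4
  6 left: {3,4,5,6,7,8}→4
  7 left: {0,3,4,5,6,7,8}→4  {2,3,4,5,6,7,8}→4
  placing 0:l first → 4 extensions
  placing 1:i first → 8 extensions
total linear extensions = 12

12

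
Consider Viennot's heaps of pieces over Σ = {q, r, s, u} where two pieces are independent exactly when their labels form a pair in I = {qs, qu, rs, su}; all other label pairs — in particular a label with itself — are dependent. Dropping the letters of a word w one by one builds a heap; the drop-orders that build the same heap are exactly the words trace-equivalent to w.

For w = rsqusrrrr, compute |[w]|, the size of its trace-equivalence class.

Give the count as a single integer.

#0=r has no predecessor
#1=s has no predecessor
#2=q depends on [0:r]
#3=u depends on [0:r]
#4=s depends on [1:s]
#5=r depends on [2:q, 3:u]
#6=r depends on [5:r]
#7=r depends on [6:r]
#8=r depends on [7:r]
sources: [0:r, 1:s]
N(rest) = Σ N(rest − s) over sources s of rest; N(one piece) = 1:
  size 1 → [4]=1  [8]=1
  size 2 → [1,4]=1  [4,8]=2  [7,8]=1
  size 3 → [1,4,8]=3  [4,7,8]=3  [6,7,8]=1
  size 4 → [1,4,7,8]=6  [4,6,7,8]=4  [5,6,7,8]=1
  size 5 → [1,4,6,7,8]=10  [2,5,6,7,8]=1  [3,5,6,7,8]=1  [4,5,6,7,8]=5
  size 6 → [1,4,5,6,7,8]=15  [2,3,5,6,7,8]=2  [2,4,5,6,7,8]=6  [3,4,5,6,7,8]=6
  size 7 → [0,2,3,5,6,7,8]=2  [1,2,4,5,6,7,8]=21  [1,3,4,5,6,7,8]=21  [2,3,4,5,6,7,8]=14
  first=0(r) contributes 56
  first=1(s) contributes 16
|[w]| = 72

72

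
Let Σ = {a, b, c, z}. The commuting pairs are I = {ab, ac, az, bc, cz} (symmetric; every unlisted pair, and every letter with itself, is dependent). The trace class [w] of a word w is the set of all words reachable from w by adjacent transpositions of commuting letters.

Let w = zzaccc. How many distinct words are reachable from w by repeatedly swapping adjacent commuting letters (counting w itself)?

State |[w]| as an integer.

drop 0:z onto floor
drop 1:z onto {0:z}
drop 2:a onto floor
drop 3:c onto floor
drop 4:c onto {3:c}
drop 5:c onto {4:c}
ground layer = {0:z, 2:a, 3:c}
drop-orders for the pieces not yet dropped (sum over which currently-grounded one goes next):
  1 to go: {1} 1  {2} 1  {5} 1
  2 to go: {0,1} 1  {1,2} 2  {1,5} 2  {2,5} 2  {4,5} 1
  3 to go: {0,1,2} 3  {0,1,5} 3  {1,2,5} 6  {1,4,5} 3  {2,4,5} 3  {3,4,5} 1
  4 to go: {0,1,2,5} 12  {0,1,4,5} 6  {1,2,4,5} 12  {1,3,4,5} 4  {2,3,4,5} 4
  if 0:z drops first: 20 orders
  if 2:a drops first: 10 orders
  if 3:c drops first: 30 orders
heap linearizations: 60

60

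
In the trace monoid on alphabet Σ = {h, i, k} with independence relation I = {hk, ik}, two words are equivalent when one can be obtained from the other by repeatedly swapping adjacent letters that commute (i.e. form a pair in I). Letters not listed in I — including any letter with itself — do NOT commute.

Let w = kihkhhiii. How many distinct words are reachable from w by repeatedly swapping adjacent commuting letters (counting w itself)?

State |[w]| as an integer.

piece 0:k — minimal
piece 1:i — minimal
piece 2:h rests on {1:i}
piece 3:k rests on {0:k}
piece 4:h rests on {2:h}
piece 5:h rests on {4:h}
piece 6:i rests on {5:h}
piece 7:i rests on {6:i}
piece 8:i rests on {7:i}
minimal pieces: {0:k, 1:i}
ways to finish when only these pieces remain (= sum over removing one remaining piece with nothing left below it):
  1 left: {3}→1  {8}→1
  2 left: {0,3}→1  {3,8}→2  {7,8}→1
  3 left: {0,3,8}→3  {3,7,8}→3  {6,7,8}→1
  4 left: {0,3,7,8}→6  {3,6,7,8}→4  {5,6,7,8}→1
  5 left: {0,3,6,7,8}→10  {3,5,6,7,8}→5  {4,5,6,7,8}→1
  6 left: {0,3,5,6,7,8}→15  {2,4,5,6,7,8}→1  {3,4,5,6,7,8}→6
  7 left: {0,3,4,5,6,7,8}→21  {1,2,4,5,6,7,8}→1  {2,3,4,5,6,7,8}→7
  placing 0:k first → 8 extensions
  placing 1:i first → 28 extensions
total linear extensions = 36

36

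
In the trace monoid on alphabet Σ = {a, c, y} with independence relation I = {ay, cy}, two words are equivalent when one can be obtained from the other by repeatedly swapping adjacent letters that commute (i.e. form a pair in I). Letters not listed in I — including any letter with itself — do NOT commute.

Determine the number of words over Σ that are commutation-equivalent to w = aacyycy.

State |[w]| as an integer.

0(a) covers ∅
1(a) covers 0:a
2(c) covers 1:a
3(y) covers ∅
4(y) covers 3:y
5(c) covers 2:c
6(y) covers 4:y
floor of heap: 0:a, 3:y
completions by unplaced set U, small U first (add the entries for U minus each lowest piece of U):
  |U|=1: {5}:1  {6}:1
  |U|=2: {2,5}:1  {4,6}:1  {5,6}:2
  |U|=3: {1,2,5}:1  {2,5,6}:3  {3,4,6}:1  {4,5,6}:3
  |U|=4: {0,1,2,5}:1  {1,2,5,6}:4  {2,4,5,6}:6  {3,4,5,6}:4
  |U|=5: {0,1,2,5,6}:5  {1,2,4,5,6}:10  {2,3,4,5,6}:10
  start at 0(a): 20
  start at 3(y): 15
sum over floor = 35

35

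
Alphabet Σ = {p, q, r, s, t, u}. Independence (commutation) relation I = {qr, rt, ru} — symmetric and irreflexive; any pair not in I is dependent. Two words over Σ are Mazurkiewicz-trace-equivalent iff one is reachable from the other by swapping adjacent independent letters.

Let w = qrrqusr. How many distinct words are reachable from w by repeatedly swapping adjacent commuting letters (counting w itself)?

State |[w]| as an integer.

drop 0:q onto floor
drop 1:r onto floor
drop 2:r onto {1:r}
drop 3:q onto {0:q}
drop 4:u onto {3:q}
drop 5:s onto {2:r, 4:u}
drop 6:r onto {5:s}
ground layer = {0:q, 1:r}
drop-orders for the pieces not yet dropped (sum over which currently-grounded one goes next):
  1 to go: {6} 1
  2 to go: {5,6} 1
  3 to go: {2,5,6} 1  {4,5,6} 1
  4 to go: {1,2,5,6} 1  {2,4,5,6} 2  {3,4,5,6} 1
  5 to go: {0,3,4,5,6} 1  {1,2,4,5,6} 3  {2,3,4,5,6} 3
  if 0:q drops first: 6 orders
  if 1:r drops first: 4 orders
heap linearizations: 10

10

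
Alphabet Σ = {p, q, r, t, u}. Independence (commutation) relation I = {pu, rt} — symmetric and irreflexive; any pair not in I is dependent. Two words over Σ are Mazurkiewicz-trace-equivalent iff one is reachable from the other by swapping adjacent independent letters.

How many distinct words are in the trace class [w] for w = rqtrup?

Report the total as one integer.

4

piece 0:r — minimal
piece 1:q rests on {0:r}
piece 2:t rests on {1:q}
piece 3:r rests on {1:q}
piece 4:u rests on {2:t, 3:r}
piece 5:p rests on {2:t, 3:r}
minimal pieces: {0:r}
ways to finish when only these pieces remain (= sum over removing one remaining piece with nothing left below it):
  1 left: {4}→1  {5}→1
  2 left: {4,5}→2
  3 left: {2,4,5}→2  {3,4,5}→2
  4 left: {2,3,4,5}→4
  placing 0:r first → 4 extensions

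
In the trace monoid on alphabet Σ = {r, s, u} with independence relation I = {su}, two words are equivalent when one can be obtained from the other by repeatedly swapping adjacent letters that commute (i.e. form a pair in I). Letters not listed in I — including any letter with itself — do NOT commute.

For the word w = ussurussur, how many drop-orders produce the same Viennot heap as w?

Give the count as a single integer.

piece 0:u — minimal
piece 1:s — minimal
piece 2:s rests on {1:s}
piece 3:u rests on {0:u}
piece 4:r rests on {2:s, 3:u}
piece 5:u rests on {4:r}
piece 6:s rests on {4:r}
piece 7:s rests on {6:s}
piece 8:u rests on {5:u}
piece 9:r rests on {7:s, 8:u}
minimal pieces: {0:u, 1:s}
ways to finish when only these pieces remain (= sum over removing one remaining piece with nothing left below it):
  1 left: {9}→1
  2 left: {7,9}→1  {8,9}→1
  3 left: {5,8,9}→1  {6,7,9}→1  {7,8,9}→2
  4 left: {5,7,8,9}→3  {6,7,8,9}→3
  5 left: {5,6,7,8,9}→6
  6 left: {4,5,6,7,8,9}→6
  7 left: {2,4,5,6,7,8,9}→6  {3,4,5,6,7,8,9}→6
  8 left: {0,3,4,5,6,7,8,9}→6  {1,2,4,5,6,7,8,9}→6  {2,3,4,5,6,7,8,9}→12
  placing 0:u first → 18 extensions
  placing 1:s first → 18 extensions
total linear extensions = 36

36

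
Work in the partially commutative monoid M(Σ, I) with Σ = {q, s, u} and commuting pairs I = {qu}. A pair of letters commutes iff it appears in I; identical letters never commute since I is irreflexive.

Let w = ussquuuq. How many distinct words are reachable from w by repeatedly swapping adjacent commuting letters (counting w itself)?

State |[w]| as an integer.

10

#0=u has no predecessor
#1=s depends on [0:u]
#2=s depends on [1:s]
#3=q depends on [2:s]
#4=u depends on [2:s]
#5=u depends on [4:u]
#6=u depends on [5:u]
#7=q depends on [3:q]
sources: [0:u]
N(rest) = Σ N(rest − s) over sources s of rest; N(one piece) = 1:
  size 1 → [6]=1  [7]=1
  size 2 → [3,7]=1  [5,6]=1  [6,7]=2
  size 3 → [3,6,7]=3  [4,5,6]=1  [5,6,7]=3
  size 4 → [3,5,6,7]=6  [4,5,6,7]=4
  size 5 → [3,4,5,6,7]=10
  size 6 → [2,3,4,5,6,7]=10
  first=0(u) contributes 10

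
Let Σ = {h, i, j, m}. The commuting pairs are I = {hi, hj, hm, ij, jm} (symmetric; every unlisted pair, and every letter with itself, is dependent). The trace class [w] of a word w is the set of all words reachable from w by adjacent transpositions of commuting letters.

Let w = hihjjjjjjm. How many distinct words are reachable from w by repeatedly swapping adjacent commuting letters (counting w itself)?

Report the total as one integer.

1260

piece 0:h — minimal
piece 1:i — minimal
piece 2:h rests on {0:h}
piece 3:j — minimal
piece 4:j rests on {3:j}
piece 5:j rests on {4:j}
piece 6:j rests on {5:j}
piece 7:j rests on {6:j}
piece 8:j rests on {7:j}
piece 9:m rests on {1:i}
minimal pieces: {0:h, 1:i, 3:j}
ways to finish when only these pieces remain (= sum over removing one remaining piece with nothing left below it):
  1 left: {2}→1  {8}→1  {9}→1
  2 left: {0,2}→1  {1,9}→1  {2,8}→2  {2,9}→2  {7,8}→1  {8,9}→2
  3 left: {0,2,8}→3  {0,2,9}→3  {1,2,9}→3  {1,8,9}→3  {2,7,8}→3  {2,8,9}→6  {6,7,8}→1  {7,8,9}→3
  4 left: {0,1,2,9}→6  {0,2,7,8}→6  {0,2,8,9}→12  {1,2,8,9}→12  {1,7,8,9}→6  {2,6,7,8}→4  {2,7,8,9}→12  {5,6,7,8}→1  {6,7,8,9}→4
  5 left: {0,1,2,8,9}→30  {0,2,6,7,8}→10  {0,2,7,8,9}→30  {1,2,7,8,9}→30  {1,6,7,8,9}→10  {2,5,6,7,8}→5  {2,6,7,8,9}→20  {4,5,6,7,8}→1  {5,6,7,8,9}→5
  6 left: {0,1,2,7,8,9}→90  {0,2,5,6,7,8}→15  {0,2,6,7,8,9}→60  {1,2,6,7,8,9}→60  {1,5,6,7,8,9}→15  {2,4,5,6,7,8}→6  {2,5,6,7,8,9}→30  {3,4,5,6,7,8}→1  {4,5,6,7,8,9}→6
  7 left: {0,1,2,6,7,8,9}→210  {0,2,4,5,6,7,8}→21  {0,2,5,6,7,8,9}→105  {1,2,5,6,7,8,9}→105  {1,4,5,6,7,8,9}→21  {2,3,4,5,6,7,8}→7  {2,4,5,6,7,8,9}→42  {3,4,5,6,7,8,9}→7
  8 left: {0,1,2,5,6,7,8,9}→420  {0,2,3,4,5,6,7,8}→28  {0,2,4,5,6,7,8,9}→168  {1,2,4,5,6,7,8,9}→168  {1,3,4,5,6,7,8,9}→28  {2,3,4,5,6,7,8,9}→56
  placing 0:h first → 252 extensions
  placing 1:i first → 252 extensions
  placing 3:j first → 756 extensions
total linear extensions = 1260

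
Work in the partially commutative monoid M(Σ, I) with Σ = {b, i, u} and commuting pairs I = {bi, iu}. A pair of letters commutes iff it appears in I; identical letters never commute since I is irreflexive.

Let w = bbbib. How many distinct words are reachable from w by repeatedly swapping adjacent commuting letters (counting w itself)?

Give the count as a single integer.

drop 0:b onto floor
drop 1:b onto {0:b}
drop 2:b onto {1:b}
drop 3:i onto floor
drop 4:b onto {2:b}
ground layer = {0:b, 3:i}
drop-orders for the pieces not yet dropped (sum over which currently-grounded one goes next):
  1 to go: {3} 1  {4} 1
  2 to go: {2,4} 1  {3,4} 2
  3 to go: {1,2,4} 1  {2,3,4} 3
  if 0:b drops first: 4 orders
  if 3:i drops first: 1 orders
heap linearizations: 5

5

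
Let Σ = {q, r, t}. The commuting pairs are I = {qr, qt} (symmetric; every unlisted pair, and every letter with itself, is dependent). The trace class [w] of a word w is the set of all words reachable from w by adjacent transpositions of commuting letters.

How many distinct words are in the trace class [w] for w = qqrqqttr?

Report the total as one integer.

0(q) covers ∅
1(q) covers 0:q
2(r) covers ∅
3(q) covers 1:q
4(q) covers 3:q
5(t) covers 2:r
6(t) covers 5:t
7(r) covers 6:t
floor of heap: 0:q, 2:r
completions by unplaced set U, small U first (add the entries for U minus each lowest piece of U):
  |U|=1: {4}:1  {7}:1
  |U|=2: {3,4}:1  {4,7}:2  {6,7}:1
  |U|=3: {1,3,4}:1  {3,4,7}:3  {4,6,7}:3  {5,6,7}:1
  |U|=4: {0,1,3,4}:1  {1,3,4,7}:4  {2,5,6,7}:1  {3,4,6,7}:6  {4,5,6,7}:4
  |U|=5: {0,1,3,4,7}:5  {1,3,4,6,7}:10  {2,4,5,6,7}:5  {3,4,5,6,7}:10
  |U|=6: {0,1,3,4,6,7}:15  {1,3,4,5,6,7}:20  {2,3,4,5,6,7}:15
  start at 0(q): 35
  start at 2(r): 35
sum over floor = 70

70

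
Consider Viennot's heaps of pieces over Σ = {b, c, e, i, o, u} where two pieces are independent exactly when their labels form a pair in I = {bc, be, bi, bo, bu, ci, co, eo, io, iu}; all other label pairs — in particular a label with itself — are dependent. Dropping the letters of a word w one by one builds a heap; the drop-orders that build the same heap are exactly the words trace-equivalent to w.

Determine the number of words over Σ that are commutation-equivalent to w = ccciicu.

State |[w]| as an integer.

#0=c has no predecessor
#1=c depends on [0:c]
#2=c depends on [1:c]
#3=i has no predecessor
#4=i depends on [3:i]
#5=c depends on [2:c]
#6=u depends on [5:c]
sources: [0:c, 3:i]
N(rest) = Σ N(rest − s) over sources s of rest; N(one piece) = 1:
  size 1 → [4]=1  [6]=1
  size 2 → [3,4]=1  [4,6]=2  [5,6]=1
  size 3 → [2,5,6]=1  [3,4,6]=3  [4,5,6]=3
  size 4 → [1,2,5,6]=1  [2,4,5,6]=4  [3,4,5,6]=6
  size 5 → [0,1,2,5,6]=1  [1,2,4,5,6]=5  [2,3,4,5,6]=10
  first=0(c) contributes 15
  first=3(i) contributes 6
|[w]| = 21

21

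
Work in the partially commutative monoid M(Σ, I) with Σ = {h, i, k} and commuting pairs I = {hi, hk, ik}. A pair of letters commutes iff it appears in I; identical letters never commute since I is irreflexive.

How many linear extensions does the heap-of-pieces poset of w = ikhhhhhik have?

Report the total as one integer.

piece 0:i — minimal
piece 1:k — minimal
piece 2:h — minimal
piece 3:h rests on {2:h}
piece 4:h rests on {3:h}
piece 5:h rests on {4:h}
piece 6:h rests on {5:h}
piece 7:i rests on {0:i}
piece 8:k rests on {1:k}
minimal pieces: {0:i, 1:k, 2:h}
ways to finish when only these pieces remain (= sum over removing one remaining piece with nothing left below it):
  1 left: {6}→1  {7}→1  {8}→1
  2 left: {0,7}→1  {1,8}→1  {5,6}→1  {6,7}→2  {6,8}→2  {7,8}→2
  3 left: {0,6,7}→3  {0,7,8}→3  {1,6,8}→3  {1,7,8}→3  {4,5,6}→1  {5,6,7}→3  {5,6,8}→3  {6,7,8}→6
  4 left: {0,1,7,8}→6  {0,5,6,7}→6  {0,6,7,8}→12  {1,5,6,8}→6  {1,6,7,8}→12  {3,4,5,6}→1  {4,5,6,7}→4  {4,5,6,8}→4  {5,6,7,8}→12
  5 left: {0,1,6,7,8}→30  {0,4,5,6,7}→10  {0,5,6,7,8}→30  {1,4,5,6,8}→10  {1,5,6,7,8}→30  {2,3,4,5,6}→1  {3,4,5,6,7}→5  {3,4,5,6,8}→5  {4,5,6,7,8}→20
  6 left: {0,1,5,6,7,8}→90  {0,3,4,5,6,7}→15  {0,4,5,6,7,8}→60  {1,3,4,5,6,8}→15  {1,4,5,6,7,8}→60  {2,3,4,5,6,7}→6  {2,3,4,5,6,8}→6  {3,4,5,6,7,8}→30
  7 left: {0,1,4,5,6,7,8}→210  {0,2,3,4,5,6,7}→21  {0,3,4,5,6,7,8}→105  {1,2,3,4,5,6,8}→21  {1,3,4,5,6,7,8}→105  {2,3,4,5,6,7,8}→42
  placing 0:i first → 168 extensions
  placing 1:k first → 168 extensions
  placing 2:h first → 420 extensions
total linear extensions = 756

756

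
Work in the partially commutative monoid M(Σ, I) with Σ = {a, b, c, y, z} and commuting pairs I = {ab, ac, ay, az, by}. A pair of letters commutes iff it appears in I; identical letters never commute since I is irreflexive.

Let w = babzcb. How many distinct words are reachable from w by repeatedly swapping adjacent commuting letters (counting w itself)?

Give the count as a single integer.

piece 0:b — minimal
piece 1:a — minimal
piece 2:b rests on {0:b}
piece 3:z rests on {2:b}
piece 4:c rests on {3:z}
piece 5:b rests on {4:c}
minimal pieces: {0:b, 1:a}
ways to finish when only these pieces remain (= sum over removing one remaining piece with nothing left below it):
  1 left: {1}→1  {5}→1
  2 left: {1,5}→2  {4,5}→1
  3 left: {1,4,5}→3  {3,4,5}→1
  4 left: {1,3,4,5}→4  {2,3,4,5}→1
  placing 0:b first → 5 extensions
  placing 1:a first → 1 extensions
total linear extensions = 6

6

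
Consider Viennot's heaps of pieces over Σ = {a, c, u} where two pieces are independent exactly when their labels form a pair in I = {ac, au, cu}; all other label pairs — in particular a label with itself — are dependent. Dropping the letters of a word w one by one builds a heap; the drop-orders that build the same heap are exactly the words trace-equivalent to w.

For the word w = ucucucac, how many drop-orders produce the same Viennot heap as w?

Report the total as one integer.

280

0(u) covers ∅
1(c) covers ∅
2(u) covers 0:u
3(c) covers 1:c
4(u) covers 2:u
5(c) covers 3:c
6(a) covers ∅
7(c) covers 5:c
floor of heap: 0:u, 1:c, 6:a
completions by unplaced set U, small U first (add the entries for U minus each lowest piece of U):
  |U|=1: {4}:1  {6}:1  {7}:1
  |U|=2: {2,4}:1  {4,6}:2  {4,7}:2  {5,7}:1  {6,7}:2
  |U|=3: {0,2,4}:1  {2,4,6}:3  {2,4,7}:3  {3,5,7}:1  {4,5,7}:3  {4,6,7}:6  {5,6,7}:3
  |U|=4: {0,2,4,6}:4  {0,2,4,7}:4  {1,3,5,7}:1  {2,4,5,7}:6  {2,4,6,7}:12  {3,4,5,7}:4  {3,5,6,7}:4  {4,5,6,7}:12
  |U|=5: {0,2,4,5,7}:10  {0,2,4,6,7}:20  {1,3,4,5,7}:5  {1,3,5,6,7}:5  {2,3,4,5,7}:10  {2,4,5,6,7}:30  {3,4,5,6,7}:20
  |U|=6: {0,2,3,4,5,7}:20  {0,2,4,5,6,7}:60  {1,2,3,4,5,7}:15  {1,3,4,5,6,7}:30  {2,3,4,5,6,7}:60
  start at 0(u): 105
  start at 1(c): 140
  start at 6(a): 35
sum over floor = 280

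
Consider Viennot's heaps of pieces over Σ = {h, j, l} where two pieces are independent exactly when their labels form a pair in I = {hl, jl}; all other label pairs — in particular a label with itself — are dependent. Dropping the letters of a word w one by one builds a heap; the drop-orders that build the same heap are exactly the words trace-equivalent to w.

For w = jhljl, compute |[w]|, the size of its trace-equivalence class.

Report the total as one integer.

drop 0:j onto floor
drop 1:h onto {0:j}
drop 2:l onto floor
drop 3:j onto {1:h}
drop 4:l onto {2:l}
ground layer = {0:j, 2:l}
drop-orders for the pieces not yet dropped (sum over which currently-grounded one goes next):
  1 to go: {3} 1  {4} 1
  2 to go: {1,3} 1  {2,4} 1  {3,4} 2
  3 to go: {0,1,3} 1  {1,3,4} 3  {2,3,4} 3
  if 0:j drops first: 6 orders
  if 2:l drops first: 4 orders
heap linearizations: 10

10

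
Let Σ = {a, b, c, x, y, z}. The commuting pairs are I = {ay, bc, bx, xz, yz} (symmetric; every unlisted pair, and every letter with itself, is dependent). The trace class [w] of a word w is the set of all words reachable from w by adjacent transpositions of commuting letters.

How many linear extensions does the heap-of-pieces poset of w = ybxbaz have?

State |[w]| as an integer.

3

0(y) covers ∅
1(b) covers 0:y
2(x) covers 0:y
3(b) covers 1:b
4(a) covers 2:x, 3:b
5(z) covers 4:a
floor of heap: 0:y
completions by unplaced set U, small U first (add the entries for U minus each lowest piece of U):
  |U|=1: {5}:1
  |U|=2: {4,5}:1
  |U|=3: {2,4,5}:1  {3,4,5}:1
  |U|=4: {1,3,4,5}:1  {2,3,4,5}:2
  start at 0(y): 3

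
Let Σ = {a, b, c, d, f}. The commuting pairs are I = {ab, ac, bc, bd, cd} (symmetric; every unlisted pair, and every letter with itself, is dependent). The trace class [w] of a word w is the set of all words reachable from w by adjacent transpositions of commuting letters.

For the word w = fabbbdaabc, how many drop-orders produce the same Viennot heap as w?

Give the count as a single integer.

630

0(f) covers ∅
1(a) covers 0:f
2(b) covers 0:f
3(b) covers 2:b
4(b) covers 3:b
5(d) covers 1:a
6(a) covers 5:d
7(a) covers 6:a
8(b) covers 4:b
9(c) covers 0:f
floor of heap: 0:f
completions by unplaced set U, small U first (add the entries for U minus each lowest piece of U):
  |U|=1: {7}:1  {8}:1  {9}:1
  |U|=2: {4,8}:1  {6,7}:1  {7,8}:2  {7,9}:2  {8,9}:2
  |U|=3: {3,4,8}:1  {4,7,8}:3  {4,8,9}:3  {5,6,7}:1  {6,7,8}:3  {6,7,9}:3  {7,8,9}:6
  |U|=4: {1,5,6,7}:1  {2,3,4,8}:1  {3,4,7,8}:4  {3,4,8,9}:4  {4,6,7,8}:6  {4,7,8,9}:12  {5,6,7,8}:4  {5,6,7,9}:4  {6,7,8,9}:12
  |U|=5: {1,5,6,7,8}:5  {1,5,6,7,9}:5  {2,3,4,7,8}:5  {2,3,4,8,9}:5  {3,4,6,7,8}:10  {3,4,7,8,9}:20  {4,5,6,7,8}:10  {4,6,7,8,9}:30  {5,6,7,8,9}:20
  |U|=6: {1,4,5,6,7,8}:15  {1,5,6,7,8,9}:30  {2,3,4,6,7,8}:15  {2,3,4,7,8,9}:30  {3,4,5,6,7,8}:20  {3,4,6,7,8,9}:60  {4,5,6,7,8,9}:60
  |U|=7: {1,3,4,5,6,7,8}:35  {1,4,5,6,7,8,9}:105  {2,3,4,5,6,7,8}:35  {2,3,4,6,7,8,9}:105  {3,4,5,6,7,8,9}:140
  |U|=8: {1,2,3,4,5,6,7,8}:70  {1,3,4,5,6,7,8,9}:280  {2,3,4,5,6,7,8,9}:280
  start at 0(f): 630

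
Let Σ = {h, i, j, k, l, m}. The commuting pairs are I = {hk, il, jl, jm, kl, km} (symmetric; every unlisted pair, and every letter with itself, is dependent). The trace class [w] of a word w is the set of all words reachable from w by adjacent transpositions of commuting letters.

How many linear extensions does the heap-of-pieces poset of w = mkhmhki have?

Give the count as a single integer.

piece 0:m — minimal
piece 1:k — minimal
piece 2:h rests on {0:m}
piece 3:m rests on {2:h}
piece 4:h rests on {3:m}
piece 5:k rests on {1:k}
piece 6:i rests on {4:h, 5:k}
minimal pieces: {0:m, 1:k}
ways to finish when only these pieces remain (= sum over removing one remaining piece with nothing left below it):
  1 left: {6}→1
  2 left: {4,6}→1  {5,6}→1
  3 left: {1,5,6}→1  {3,4,6}→1  {4,5,6}→2
  4 left: {1,4,5,6}→3  {2,3,4,6}→1  {3,4,5,6}→3
  5 left: {0,2,3,4,6}→1  {1,3,4,5,6}→6  {2,3,4,5,6}→4
  placing 0:m first → 10 extensions
  placing 1:k first → 5 extensions
total linear extensions = 15

15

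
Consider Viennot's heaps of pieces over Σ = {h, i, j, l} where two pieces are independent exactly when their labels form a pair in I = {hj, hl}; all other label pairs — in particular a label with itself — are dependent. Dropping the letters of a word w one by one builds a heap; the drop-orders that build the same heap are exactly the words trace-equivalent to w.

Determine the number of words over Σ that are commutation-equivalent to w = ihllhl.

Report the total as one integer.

#0=i has no predecessor
#1=h depends on [0:i]
#2=l depends on [0:i]
#3=l depends on [2:l]
#4=h depends on [1:h]
#5=l depends on [3:l]
sources: [0:i]
N(rest) = Σ N(rest − s) over sources s of rest; N(one piece) = 1:
  size 1 → [4]=1  [5]=1
  size 2 → [1,4]=1  [3,5]=1  [4,5]=2
  size 3 → [1,4,5]=3  [2,3,5]=1  [3,4,5]=3
  size 4 → [1,3,4,5]=6  [2,3,4,5]=4
  first=0(i) contributes 10

10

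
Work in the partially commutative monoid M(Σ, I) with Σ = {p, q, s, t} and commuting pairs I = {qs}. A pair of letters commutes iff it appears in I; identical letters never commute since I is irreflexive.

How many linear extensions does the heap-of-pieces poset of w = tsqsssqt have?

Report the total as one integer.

15

#0=t has no predecessor
#1=s depends on [0:t]
#2=q depends on [0:t]
#3=s depends on [1:s]
#4=s depends on [3:s]
#5=s depends on [4:s]
#6=q depends on [2:q]
#7=t depends on [5:s, 6:q]
sources: [0:t]
N(rest) = Σ N(rest − s) over sources s of rest; N(one piece) = 1:
  size 1 → [7]=1
  size 2 → [5,7]=1  [6,7]=1
  size 3 → [2,6,7]=1  [4,5,7]=1  [5,6,7]=2
  size 4 → [2,5,6,7]=3  [3,4,5,7]=1  [4,5,6,7]=3
  size 5 → [1,3,4,5,7]=1  [2,4,5,6,7]=6  [3,4,5,6,7]=4
  size 6 → [1,3,4,5,6,7]=5  [2,3,4,5,6,7]=10
  first=0(t) contributes 15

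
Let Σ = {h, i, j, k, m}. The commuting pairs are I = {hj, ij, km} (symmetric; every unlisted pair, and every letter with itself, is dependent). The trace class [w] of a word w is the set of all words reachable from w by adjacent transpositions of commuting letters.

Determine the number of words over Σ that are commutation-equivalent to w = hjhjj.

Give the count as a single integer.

#0=h has no predecessor
#1=j has no predecessor
#2=h depends on [0:h]
#3=j depends on [1:j]
#4=j depends on [3:j]
sources: [0:h, 1:j]
N(rest) = Σ N(rest − s) over sources s of rest; N(one piece) = 1:
  size 1 → [2]=1  [4]=1
  size 2 → [0,2]=1  [2,4]=2  [3,4]=1
  size 3 → [0,2,4]=3  [1,3,4]=1  [2,3,4]=3
  first=0(h) contributes 4
  first=1(j) contributes 6
|[w]| = 10

10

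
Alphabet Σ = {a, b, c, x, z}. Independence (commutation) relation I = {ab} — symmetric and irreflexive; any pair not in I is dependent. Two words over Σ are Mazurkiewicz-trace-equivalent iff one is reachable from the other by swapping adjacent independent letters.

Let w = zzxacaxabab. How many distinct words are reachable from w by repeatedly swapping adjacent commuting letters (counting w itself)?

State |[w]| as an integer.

6

drop 0:z onto floor
drop 1:z onto {0:z}
drop 2:x onto {1:z}
drop 3:a onto {2:x}
drop 4:c onto {3:a}
drop 5:a onto {4:c}
drop 6:x onto {5:a}
drop 7:a onto {6:x}
drop 8:b onto {6:x}
drop 9:a onto {7:a}
drop 10:b onto {8:b}
ground layer = {0:z}
drop-orders for the pieces not yet dropped (sum over which currently-grounded one goes next):
  1 to go: {9} 1  {10} 1
  2 to go: {7,9} 1  {8,10} 1  {9,10} 2
  3 to go: {7,9,10} 3  {8,9,10} 3
  4 to go: {7,8,9,10} 6
  5 to go: {6,7,8,9,10} 6
  6 to go: {5,6,7,8,9,10} 6
  7 to go: {4,5,6,7,8,9,10} 6
  8 to go: {3,4,5,6,7,8,9,10} 6
  9 to go: {2,3,4,5,6,7,8,9,10} 6
  if 0:z drops first: 6 orders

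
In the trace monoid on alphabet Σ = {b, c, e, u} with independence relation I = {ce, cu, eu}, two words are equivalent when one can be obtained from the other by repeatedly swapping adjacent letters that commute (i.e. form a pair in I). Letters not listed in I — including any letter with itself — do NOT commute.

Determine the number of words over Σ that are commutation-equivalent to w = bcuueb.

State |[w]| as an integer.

#0=b has no predecessor
#1=c depends on [0:b]
#2=u depends on [0:b]
#3=u depends on [2:u]
#4=e depends on [0:b]
#5=b depends on [1:c, 3:u, 4:e]
sources: [0:b]
N(rest) = Σ N(rest − s) over sources s of rest; N(one piece) = 1:
  size 1 → [5]=1
  size 2 → [1,5]=1  [3,5]=1  [4,5]=1
  size 3 → [1,3,5]=2  [1,4,5]=2  [2,3,5]=1  [3,4,5]=2
  size 4 → [1,2,3,5]=3  [1,3,4,5]=6  [2,3,4,5]=3
  first=0(b) contributes 12

12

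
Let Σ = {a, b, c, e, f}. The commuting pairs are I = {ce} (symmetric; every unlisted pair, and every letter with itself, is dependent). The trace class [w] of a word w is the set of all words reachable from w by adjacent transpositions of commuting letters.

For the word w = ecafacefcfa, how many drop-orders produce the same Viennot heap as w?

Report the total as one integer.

4

#0=e has no predecessor
#1=c has no predecessor
#2=a depends on [0:e, 1:c]
#3=f depends on [2:a]
#4=a depends on [3:f]
#5=c depends on [4:a]
#6=e depends on [4:a]
#7=f depends on [5:c, 6:e]
#8=c depends on [7:f]
#9=f depends on [8:c]
#10=a depends on [9:f]
sources: [0:e, 1:c]
N(rest) = Σ N(rest − s) over sources s of rest; N(one piece) = 1:
  size 1 → [10]=1
  size 2 → [9,10]=1
  size 3 → [8,9,10]=1
  size 4 → [7,8,9,10]=1
  size 5 → [5,7,8,9,10]=1  [6,7,8,9,10]=1
  size 6 → [5,6,7,8,9,10]=2
  size 7 → [4,5,6,7,8,9,10]=2
  size 8 → [3,4,5,6,7,8,9,10]=2
  size 9 → [2,3,4,5,6,7,8,9,10]=2
  first=0(e) contributes 2
  first=1(c) contributes 2
|[w]| = 4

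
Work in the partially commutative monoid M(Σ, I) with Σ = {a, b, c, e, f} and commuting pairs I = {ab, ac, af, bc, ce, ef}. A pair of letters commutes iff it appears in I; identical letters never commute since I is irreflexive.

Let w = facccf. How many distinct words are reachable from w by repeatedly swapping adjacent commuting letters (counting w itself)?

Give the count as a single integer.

piece 0:f — minimal
piece 1:a — minimal
piece 2:c rests on {0:f}
piece 3:c rests on {2:c}
piece 4:c rests on {3:c}
piece 5:f rests on {4:c}
minimal pieces: {0:f, 1:a}
ways to finish when only these pieces remain (= sum over removing one remaining piece with nothing left below it):
  1 left: {1}→1  {5}→1
  2 left: {1,5}→2  {4,5}→1
  3 left: {1,4,5}→3  {3,4,5}→1
  4 left: {1,3,4,5}→4  {2,3,4,5}→1
  placing 0:f first → 5 extensions
  placing 1:a first → 1 extensions
total linear extensions = 6

6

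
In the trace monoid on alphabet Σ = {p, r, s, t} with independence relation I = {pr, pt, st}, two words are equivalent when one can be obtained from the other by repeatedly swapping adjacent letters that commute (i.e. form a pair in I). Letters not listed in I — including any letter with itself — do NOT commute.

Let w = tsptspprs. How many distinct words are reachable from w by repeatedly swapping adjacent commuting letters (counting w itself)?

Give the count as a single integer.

46

0(t) covers ∅
1(s) covers ∅
2(p) covers 1:s
3(t) covers 0:t
4(s) covers 2:p
5(p) covers 4:s
6(p) covers 5:p
7(r) covers 3:t, 4:s
8(s) covers 6:p, 7:r
floor of heap: 0:t, 1:s
completions by unplaced set U, small U first (add the entries for U minus each lowest piece of U):
  |U|=1: {8}:1
  |U|=2: {6,8}:1  {7,8}:1
  |U|=3: {3,7,8}:1  {5,6,8}:1  {6,7,8}:2
  |U|=4: {0,3,7,8}:1  {3,6,7,8}:3  {5,6,7,8}:3
  |U|=5: {0,3,6,7,8}:4  {3,5,6,7,8}:6  {4,5,6,7,8}:3
  |U|=6: {0,3,5,6,7,8}:10  {2,4,5,6,7,8}:3  {3,4,5,6,7,8}:9
  |U|=7: {0,3,4,5,6,7,8}:19  {1,2,4,5,6,7,8}:3  {2,3,4,5,6,7,8}:12
  start at 0(t): 15
  start at 1(s): 31
sum over floor = 46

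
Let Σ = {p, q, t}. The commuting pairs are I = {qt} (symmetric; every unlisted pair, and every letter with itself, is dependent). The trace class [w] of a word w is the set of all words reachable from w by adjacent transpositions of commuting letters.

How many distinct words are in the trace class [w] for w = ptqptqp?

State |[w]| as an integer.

drop 0:p onto floor
drop 1:t onto {0:p}
drop 2:q onto {0:p}
drop 3:p onto {1:t, 2:q}
drop 4:t onto {3:p}
drop 5:q onto {3:p}
drop 6:p onto {4:t, 5:q}
ground layer = {0:p}
drop-orders for the pieces not yet dropped (sum over which currently-grounded one goes next):
  1 to go: {6} 1
  2 to go: {4,6} 1  {5,6} 1
  3 to go: {4,5,6} 2
  4 to go: {3,4,5,6} 2
  5 to go: {1,3,4,5,6} 2  {2,3,4,5,6} 2
  if 0:p drops first: 4 orders

4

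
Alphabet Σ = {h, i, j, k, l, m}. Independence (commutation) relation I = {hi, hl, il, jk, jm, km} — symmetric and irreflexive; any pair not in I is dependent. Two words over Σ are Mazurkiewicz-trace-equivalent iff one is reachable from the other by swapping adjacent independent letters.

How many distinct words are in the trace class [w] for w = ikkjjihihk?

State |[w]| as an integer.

0(i) covers ∅
1(k) covers 0:i
2(k) covers 1:k
3(j) covers 0:i
4(j) covers 3:j
5(i) covers 2:k, 4:j
6(h) covers 2:k, 4:j
7(i) covers 5:i
8(h) covers 6:h
9(k) covers 7:i, 8:h
floor of heap: 0:i
completions by unplaced set U, small U first (add the entries for U minus each lowest piece of U):
  |U|=1: {9}:1
  |U|=2: {7,9}:1  {8,9}:1
  |U|=3: {5,7,9}:1  {6,8,9}:1  {7,8,9}:2
  |U|=4: {5,7,8,9}:3  {6,7,8,9}:3
  |U|=5: {5,6,7,8,9}:6
  |U|=6: {2,5,6,7,8,9}:6  {4,5,6,7,8,9}:6
  |U|=7: {1,2,5,6,7,8,9}:6  {2,4,5,6,7,8,9}:12  {3,4,5,6,7,8,9}:6
  |U|=8: {1,2,4,5,6,7,8,9}:18  {2,3,4,5,6,7,8,9}:18
  start at 0(i): 36

36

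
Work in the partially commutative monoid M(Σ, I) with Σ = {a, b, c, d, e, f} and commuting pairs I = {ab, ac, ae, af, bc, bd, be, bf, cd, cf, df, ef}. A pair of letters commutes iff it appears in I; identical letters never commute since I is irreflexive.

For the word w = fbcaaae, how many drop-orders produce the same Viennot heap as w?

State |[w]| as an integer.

420

piece 0:f — minimal
piece 1:b — minimal
piece 2:c — minimal
piece 3:a — minimal
piece 4:a rests on {3:a}
piece 5:a rests on {4:a}
piece 6:e rests on {2:c}
minimal pieces: {0:f, 1:b, 2:c, 3:a}
ways to finish when only these pieces remain (= sum over removing one remaining piece with nothing left below it):
  1 left: {0}→1  {1}→1  {5}→1  {6}→1
  2 left: {0,1}→2  {0,5}→2  {0,6}→2  {1,5}→2  {1,6}→2  {2,6}→1  {4,5}→1  {5,6}→2
  3 left: {0,1,5}→6  {0,1,6}→6  {0,2,6}→3  {0,4,5}→3  {0,5,6}→6  {1,2,6}→3  {1,4,5}→3  {1,5,6}→6  {2,5,6}→3  {3,4,5}→1  {4,5,6}→3
  4 left: {0,1,2,6}→12  {0,1,4,5}→12  {0,1,5,6}→24  {0,2,5,6}→12  {0,3,4,5}→4  {0,4,5,6}→12  {1,2,5,6}→12  {1,3,4,5}→4  {1,4,5,6}→12  {2,4,5,6}→6  {3,4,5,6}→4
  5 left: {0,1,2,5,6}→60  {0,1,3,4,5}→20  {0,1,4,5,6}→60  {0,2,4,5,6}→30  {0,3,4,5,6}→20  {1,2,4,5,6}→30  {1,3,4,5,6}→20  {2,3,4,5,6}→10
  placing 0:f first → 60 extensions
  placing 1:b first → 60 extensions
  placing 2:c first → 120 extensions
  placing 3:a first → 180 extensions
total linear extensions = 420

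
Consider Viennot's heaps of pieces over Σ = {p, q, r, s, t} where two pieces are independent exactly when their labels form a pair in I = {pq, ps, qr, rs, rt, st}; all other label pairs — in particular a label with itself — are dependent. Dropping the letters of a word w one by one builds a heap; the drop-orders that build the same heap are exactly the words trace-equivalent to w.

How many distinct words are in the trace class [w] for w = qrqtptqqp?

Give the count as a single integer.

#0=q has no predecessor
#1=r has no predecessor
#2=q depends on [0:q]
#3=t depends on [2:q]
#4=p depends on [1:r, 3:t]
#5=t depends on [4:p]
#6=q depends on [5:t]
#7=q depends on [6:q]
#8=p depends on [5:t]
sources: [0:q, 1:r]
N(rest) = Σ N(rest − s) over sources s of rest; N(one piece) = 1:
  size 1 → [7]=1  [8]=1
  size 2 → [6,7]=1  [7,8]=2
  size 3 → [6,7,8]=3
  size 4 → [5,6,7,8]=3
  size 5 → [4,5,6,7,8]=3
  size 6 → [1,4,5,6,7,8]=3  [3,4,5,6,7,8]=3
  size 7 → [1,3,4,5,6,7,8]=6  [2,3,4,5,6,7,8]=3
  first=0(q) contributes 9
  first=1(r) contributes 3
|[w]| = 12

12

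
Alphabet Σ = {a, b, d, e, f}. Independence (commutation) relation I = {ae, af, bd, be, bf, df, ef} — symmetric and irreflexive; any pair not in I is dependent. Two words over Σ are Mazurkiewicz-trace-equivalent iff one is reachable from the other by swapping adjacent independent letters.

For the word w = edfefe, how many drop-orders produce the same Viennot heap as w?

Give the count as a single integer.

drop 0:e onto floor
drop 1:d onto {0:e}
drop 2:f onto floor
drop 3:e onto {1:d}
drop 4:f onto {2:f}
drop 5:e onto {3:e}
ground layer = {0:e, 2:f}
drop-orders for the pieces not yet dropped (sum over which currently-grounded one goes next):
  1 to go: {4} 1  {5} 1
  2 to go: {2,4} 1  {3,5} 1  {4,5} 2
  3 to go: {1,3,5} 1  {2,4,5} 3  {3,4,5} 3
  4 to go: {0,1,3,5} 1  {1,3,4,5} 4  {2,3,4,5} 6
  if 0:e drops first: 10 orders
  if 2:f drops first: 5 orders
heap linearizations: 15

15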